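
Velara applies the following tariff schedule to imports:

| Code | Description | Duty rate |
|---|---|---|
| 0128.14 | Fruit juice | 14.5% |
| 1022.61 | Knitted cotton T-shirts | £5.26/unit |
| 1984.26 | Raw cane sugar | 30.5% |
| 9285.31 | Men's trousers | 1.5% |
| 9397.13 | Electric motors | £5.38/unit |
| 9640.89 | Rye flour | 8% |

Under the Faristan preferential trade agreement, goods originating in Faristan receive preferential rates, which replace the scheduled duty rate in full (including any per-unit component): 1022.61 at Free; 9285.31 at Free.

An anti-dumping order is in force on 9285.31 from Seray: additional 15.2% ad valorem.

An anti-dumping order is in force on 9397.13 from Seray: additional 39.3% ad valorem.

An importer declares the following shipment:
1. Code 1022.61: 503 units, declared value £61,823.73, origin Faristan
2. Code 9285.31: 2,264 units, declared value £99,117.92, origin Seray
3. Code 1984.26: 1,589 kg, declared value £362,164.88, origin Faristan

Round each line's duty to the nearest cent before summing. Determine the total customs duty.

£127,012.98

Line 1 (1022.61, Faristan, 503 units, £61,823.73):
Base rate for 1022.61 is £5.26/unit.
Origin Faristan qualifies under the Velara–Faristan agreement and 1022.61 is covered: preferential rate Free applies instead.
Duty = £61,823.73 × 0% = £0.00.
Line 2 (9285.31, Seray, 2,264 units, £99,117.92):
Base rate for 9285.31 is 1.5%.
9285.31 has an FTA preferential rate, but origin Seray is not Faristan; base rate stands.
Additional duty on 9285.31 from Seray: +15.2%. Applied ad valorem rate: 1.5% + 15.2% = 16.7%.
Duty = £99,117.92 × 16.7% = £16,552.69.
Line 3 (1984.26, Faristan, 1,589 kg, £362,164.88):
Base rate for 1984.26 is 30.5%.
Origin Faristan is the FTA partner but 1984.26 is not on the preference list; base rate stands.
Duty = £362,164.88 × 30.5% = £110,460.29.
Total = £0.00 + £16,552.69 + £110,460.29 = £127,012.98.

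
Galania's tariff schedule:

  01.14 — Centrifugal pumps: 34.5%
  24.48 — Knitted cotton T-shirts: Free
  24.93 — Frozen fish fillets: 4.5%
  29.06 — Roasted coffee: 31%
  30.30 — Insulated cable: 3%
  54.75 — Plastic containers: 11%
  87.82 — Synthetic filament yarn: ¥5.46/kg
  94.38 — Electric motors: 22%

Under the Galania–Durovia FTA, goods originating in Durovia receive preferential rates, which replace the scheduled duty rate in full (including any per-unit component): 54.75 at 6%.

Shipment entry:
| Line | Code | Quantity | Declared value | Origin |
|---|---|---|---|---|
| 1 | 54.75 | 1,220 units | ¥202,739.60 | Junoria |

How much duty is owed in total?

¥22,301.36

Line 1 (54.75, Junoria, 1,220 units, ¥202,739.60):
Base rate for 54.75 is 11%.
54.75 has an FTA preferential rate, but origin Junoria is not Durovia; base rate stands.
Duty = ¥202,739.60 × 11% = ¥22,301.36.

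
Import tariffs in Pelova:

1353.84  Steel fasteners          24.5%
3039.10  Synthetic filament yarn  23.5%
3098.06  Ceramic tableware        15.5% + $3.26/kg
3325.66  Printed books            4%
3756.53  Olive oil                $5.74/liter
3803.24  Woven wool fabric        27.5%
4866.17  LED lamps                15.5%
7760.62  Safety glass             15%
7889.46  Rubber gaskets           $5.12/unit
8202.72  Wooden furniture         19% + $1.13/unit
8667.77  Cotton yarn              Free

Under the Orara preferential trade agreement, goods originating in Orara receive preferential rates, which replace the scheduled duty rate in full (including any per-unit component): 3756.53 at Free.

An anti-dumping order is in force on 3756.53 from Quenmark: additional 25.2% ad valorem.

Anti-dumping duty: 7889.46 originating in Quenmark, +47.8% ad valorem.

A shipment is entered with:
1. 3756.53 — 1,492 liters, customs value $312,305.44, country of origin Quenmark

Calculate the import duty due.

$87,265.05

Line 1 (3756.53, Quenmark, 1,492 liters, $312,305.44):
Base rate for 3756.53 is $5.74/liter.
3756.53 has an FTA preferential rate, but origin Quenmark is not Orara; base rate stands.
Additional duty on 3756.53 from Quenmark: +25.2% ad valorem. Applied ad valorem rate = 25.2%.
Duty = $312,305.44 × 25.2% + 1,492 × $5.74 = $87,265.05.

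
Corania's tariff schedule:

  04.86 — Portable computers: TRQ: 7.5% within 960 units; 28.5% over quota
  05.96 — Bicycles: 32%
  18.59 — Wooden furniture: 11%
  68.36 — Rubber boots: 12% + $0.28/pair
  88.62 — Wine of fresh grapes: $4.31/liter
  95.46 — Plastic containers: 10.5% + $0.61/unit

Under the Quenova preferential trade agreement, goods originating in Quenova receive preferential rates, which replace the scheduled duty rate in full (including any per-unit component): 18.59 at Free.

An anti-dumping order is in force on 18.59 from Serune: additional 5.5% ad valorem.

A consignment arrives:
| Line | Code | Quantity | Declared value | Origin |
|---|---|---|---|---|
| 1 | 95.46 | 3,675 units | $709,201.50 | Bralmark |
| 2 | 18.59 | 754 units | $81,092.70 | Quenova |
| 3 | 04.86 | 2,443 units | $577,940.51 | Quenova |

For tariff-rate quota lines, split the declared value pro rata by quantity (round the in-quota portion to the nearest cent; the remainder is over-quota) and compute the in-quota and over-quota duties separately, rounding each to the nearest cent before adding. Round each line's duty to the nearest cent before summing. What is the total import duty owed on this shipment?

$193,728.44

Line 1 (95.46, Bralmark, 3,675 units, $709,201.50):
Base rate for 95.46 is 10.5% + $0.61/unit.
Duty = $709,201.50 × 10.5% + 3,675 × $0.61 = $76,707.91.
Line 2 (18.59, Quenova, 754 units, $81,092.70):
Base rate for 18.59 is 11%.
Origin Quenova qualifies under the Corania–Quenova agreement and 18.59 is covered: preferential rate Free applies instead.
The additional-duty order on 18.59 targets Serune, not Quenova; it does not apply.
Duty = $81,092.70 × 0% = $0.00.
Line 3 (04.86, Quenova, 2,443 units, $577,940.51):
Code 04.86 is under a tariff-rate quota (threshold 960 units). In-quota: 960 units at 7.5%; over-quota: 1,483 units at 28.5%.
Pro-rata value split: in-quota = $577,940.51 × 960/2,443 = $227,107.20; over-quota = $577,940.51 − $227,107.20 = $350,833.31.
In-quota duty = $227,107.20 × 7.5% = $17,033.04. Over-quota duty = $350,833.31 × 28.5% = $99,987.49.
Line duty = $17,033.04 + $99,987.49 = $117,020.53.
Total = $76,707.91 + $0.00 + $117,020.53 = $193,728.44.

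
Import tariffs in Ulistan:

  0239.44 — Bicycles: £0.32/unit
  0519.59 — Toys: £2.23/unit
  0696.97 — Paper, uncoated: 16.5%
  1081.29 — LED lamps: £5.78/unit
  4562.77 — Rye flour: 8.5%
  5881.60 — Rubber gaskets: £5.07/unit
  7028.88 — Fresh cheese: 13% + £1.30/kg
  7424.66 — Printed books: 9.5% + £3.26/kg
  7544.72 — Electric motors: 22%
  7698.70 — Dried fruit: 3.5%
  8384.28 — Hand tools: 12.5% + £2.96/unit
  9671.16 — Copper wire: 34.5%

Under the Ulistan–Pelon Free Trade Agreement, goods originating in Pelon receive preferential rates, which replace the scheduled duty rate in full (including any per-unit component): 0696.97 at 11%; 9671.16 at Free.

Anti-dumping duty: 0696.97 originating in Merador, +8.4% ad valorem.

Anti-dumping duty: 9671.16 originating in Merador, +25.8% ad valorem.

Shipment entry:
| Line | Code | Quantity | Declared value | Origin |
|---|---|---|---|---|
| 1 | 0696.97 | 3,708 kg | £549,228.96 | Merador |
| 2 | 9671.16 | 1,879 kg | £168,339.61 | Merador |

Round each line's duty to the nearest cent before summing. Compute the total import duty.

£238,266.79

Line 1 (0696.97, Merador, 3,708 kg, £549,228.96):
Base rate for 0696.97 is 16.5%.
0696.97 has an FTA preferential rate, but origin Merador is not Pelon; base rate stands.
Additional duty on 0696.97 from Merador: +8.4%. Applied ad valorem rate: 16.5% + 8.4% = 24.9%.
Duty = £549,228.96 × 24.9% = £136,758.01.
Line 2 (9671.16, Merador, 1,879 kg, £168,339.61):
Base rate for 9671.16 is 34.5%.
9671.16 has an FTA preferential rate, but origin Merador is not Pelon; base rate stands.
Additional duty on 9671.16 from Merador: +25.8%. Applied ad valorem rate: 34.5% + 25.8% = 60.3%.
Duty = £168,339.61 × 60.3% = £101,508.78.
Total = £136,758.01 + £101,508.78 = £238,266.79.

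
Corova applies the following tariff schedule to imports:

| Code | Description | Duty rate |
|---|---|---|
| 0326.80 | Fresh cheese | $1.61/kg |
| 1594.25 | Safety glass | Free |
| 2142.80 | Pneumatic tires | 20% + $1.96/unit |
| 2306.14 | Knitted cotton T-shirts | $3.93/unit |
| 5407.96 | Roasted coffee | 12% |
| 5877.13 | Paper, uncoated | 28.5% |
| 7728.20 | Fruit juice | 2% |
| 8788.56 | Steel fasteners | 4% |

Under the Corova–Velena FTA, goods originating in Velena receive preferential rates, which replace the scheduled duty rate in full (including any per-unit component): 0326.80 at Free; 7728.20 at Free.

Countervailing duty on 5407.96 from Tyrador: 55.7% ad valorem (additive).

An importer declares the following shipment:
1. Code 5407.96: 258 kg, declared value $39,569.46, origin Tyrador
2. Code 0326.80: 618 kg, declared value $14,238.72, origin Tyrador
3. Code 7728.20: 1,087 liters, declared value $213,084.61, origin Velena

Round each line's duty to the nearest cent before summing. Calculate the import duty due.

$27,783.50

Line 1 (5407.96, Tyrador, 258 kg, $39,569.46):
Base rate for 5407.96 is 12%.
Additional duty on 5407.96 from Tyrador: +55.7%. Applied ad valorem rate: 12% + 55.7% = 67.7%.
Duty = $39,569.46 × 67.7% = $26,788.52.
Line 2 (0326.80, Tyrador, 618 kg, $14,238.72):
Base rate for 0326.80 is $1.61/kg.
0326.80 has an FTA preferential rate, but origin Tyrador is not Velena; base rate stands.
Duty = 618 × $1.61 = $994.98.
Line 3 (7728.20, Velena, 1,087 liters, $213,084.61):
Base rate for 7728.20 is 2%.
Origin Velena qualifies under the Corova–Velena agreement and 7728.20 is covered: preferential rate Free applies instead.
Duty = $213,084.61 × 0% = $0.00.
Total = $26,788.52 + $994.98 + $0.00 = $27,783.50.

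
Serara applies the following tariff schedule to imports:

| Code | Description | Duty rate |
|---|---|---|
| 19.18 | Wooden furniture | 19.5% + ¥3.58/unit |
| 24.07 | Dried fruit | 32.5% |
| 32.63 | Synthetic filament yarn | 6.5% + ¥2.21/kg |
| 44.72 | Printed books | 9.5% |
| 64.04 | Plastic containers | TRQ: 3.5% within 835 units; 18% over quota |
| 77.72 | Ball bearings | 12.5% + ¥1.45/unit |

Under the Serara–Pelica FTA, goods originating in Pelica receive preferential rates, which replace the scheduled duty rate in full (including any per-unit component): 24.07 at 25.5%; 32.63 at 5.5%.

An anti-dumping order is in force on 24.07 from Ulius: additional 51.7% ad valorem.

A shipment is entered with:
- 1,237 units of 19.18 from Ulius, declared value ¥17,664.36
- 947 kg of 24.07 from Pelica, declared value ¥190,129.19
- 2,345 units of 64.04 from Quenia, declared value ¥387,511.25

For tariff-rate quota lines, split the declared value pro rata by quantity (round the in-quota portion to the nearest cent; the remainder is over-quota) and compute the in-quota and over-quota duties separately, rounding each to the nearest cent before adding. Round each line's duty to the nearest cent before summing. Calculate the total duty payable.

Line 1 (19.18, Ulius, 1,237 units, ¥17,664.36):
Base rate for 19.18 is 19.5% + ¥3.58/unit.
Duty = ¥17,664.36 × 19.5% + 1,237 × ¥3.58 = ¥7,873.01.
Line 2 (24.07, Pelica, 947 kg, ¥190,129.19):
Base rate for 24.07 is 32.5%.
Origin Pelica qualifies under the Serara–Pelica agreement and 24.07 is covered: preferential rate 25.5% applies instead.
The additional-duty order on 24.07 targets Ulius, not Pelica; it does not apply.
Duty = ¥190,129.19 × 25.5% = ¥48,482.94.
Line 3 (64.04, Quenia, 2,345 units, ¥387,511.25):
Code 64.04 is under a tariff-rate quota (threshold 835 units). In-quota: 835 units at 3.5%; over-quota: 1,510 units at 18%.
Pro-rata value split: in-quota = ¥387,511.25 × 835/2,345 = ¥137,983.75; over-quota = ¥387,511.25 − ¥137,983.75 = ¥249,527.50.
In-quota duty = ¥137,983.75 × 3.5% = ¥4,829.43. Over-quota duty = ¥249,527.50 × 18% = ¥44,914.95.
Line duty = ¥4,829.43 + ¥44,914.95 = ¥49,744.38.
Total = ¥7,873.01 + ¥48,482.94 + ¥49,744.38 = ¥106,100.33.

¥106,100.33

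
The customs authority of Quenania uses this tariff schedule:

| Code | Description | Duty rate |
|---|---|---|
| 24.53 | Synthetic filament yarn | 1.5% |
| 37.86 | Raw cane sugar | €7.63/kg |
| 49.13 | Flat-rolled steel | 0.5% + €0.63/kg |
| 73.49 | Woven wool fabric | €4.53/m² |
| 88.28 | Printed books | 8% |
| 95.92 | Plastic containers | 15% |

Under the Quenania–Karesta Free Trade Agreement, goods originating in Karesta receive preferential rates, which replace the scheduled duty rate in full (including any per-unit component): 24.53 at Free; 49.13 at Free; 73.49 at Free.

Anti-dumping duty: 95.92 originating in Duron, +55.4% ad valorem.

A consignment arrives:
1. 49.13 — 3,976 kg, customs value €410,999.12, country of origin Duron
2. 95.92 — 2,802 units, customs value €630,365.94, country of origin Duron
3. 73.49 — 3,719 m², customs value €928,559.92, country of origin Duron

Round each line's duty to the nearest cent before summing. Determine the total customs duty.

€465,184.57

Line 1 (49.13, Duron, 3,976 kg, €410,999.12):
Base rate for 49.13 is 0.5% + €0.63/kg.
49.13 has an FTA preferential rate, but origin Duron is not Karesta; base rate stands.
Duty = €410,999.12 × 0.5% + 3,976 × €0.63 = €4,559.88.
Line 2 (95.92, Duron, 2,802 units, €630,365.94):
Base rate for 95.92 is 15%.
Additional duty on 95.92 from Duron: +55.4%. Applied ad valorem rate: 15% + 55.4% = 70.4%.
Duty = €630,365.94 × 70.4% = €443,777.62.
Line 3 (73.49, Duron, 3,719 m², €928,559.92):
Base rate for 73.49 is €4.53/m².
73.49 has an FTA preferential rate, but origin Duron is not Karesta; base rate stands.
Duty = 3,719 × €4.53 = €16,847.07.
Total = €4,559.88 + €443,777.62 + €16,847.07 = €465,184.57.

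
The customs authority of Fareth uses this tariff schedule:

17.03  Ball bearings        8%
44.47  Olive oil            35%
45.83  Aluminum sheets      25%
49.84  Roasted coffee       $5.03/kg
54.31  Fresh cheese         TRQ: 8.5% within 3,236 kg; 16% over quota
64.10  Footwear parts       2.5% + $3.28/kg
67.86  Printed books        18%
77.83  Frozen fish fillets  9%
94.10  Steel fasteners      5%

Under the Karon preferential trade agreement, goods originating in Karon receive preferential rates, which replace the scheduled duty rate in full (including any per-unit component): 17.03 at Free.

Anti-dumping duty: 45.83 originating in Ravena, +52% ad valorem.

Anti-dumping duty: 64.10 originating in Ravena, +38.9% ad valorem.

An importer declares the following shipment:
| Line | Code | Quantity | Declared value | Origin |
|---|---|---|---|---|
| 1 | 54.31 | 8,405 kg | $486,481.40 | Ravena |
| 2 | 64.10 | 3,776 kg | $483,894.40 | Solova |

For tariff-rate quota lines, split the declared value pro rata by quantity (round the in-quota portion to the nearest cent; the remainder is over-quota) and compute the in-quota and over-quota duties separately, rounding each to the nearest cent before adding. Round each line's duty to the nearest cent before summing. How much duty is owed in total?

$88,272.19

Line 1 (54.31, Ravena, 8,405 kg, $486,481.40):
Code 54.31 is under a tariff-rate quota (threshold 3,236 kg). In-quota: 3,236 kg at 8.5%; over-quota: 5,169 kg at 16%.
Pro-rata value split: in-quota = $486,481.40 × 3,236/8,405 = $187,299.68; over-quota = $486,481.40 − $187,299.68 = $299,181.72.
In-quota duty = $187,299.68 × 8.5% = $15,920.47. Over-quota duty = $299,181.72 × 16% = $47,869.08.
Line duty = $15,920.47 + $47,869.08 = $63,789.55.
Line 2 (64.10, Solova, 3,776 kg, $483,894.40):
Base rate for 64.10 is 2.5% + $3.28/kg.
The additional-duty order on 64.10 targets Ravena, not Solova; it does not apply.
Duty = $483,894.40 × 2.5% + 3,776 × $3.28 = $24,482.64.
Total = $63,789.55 + $24,482.64 = $88,272.19.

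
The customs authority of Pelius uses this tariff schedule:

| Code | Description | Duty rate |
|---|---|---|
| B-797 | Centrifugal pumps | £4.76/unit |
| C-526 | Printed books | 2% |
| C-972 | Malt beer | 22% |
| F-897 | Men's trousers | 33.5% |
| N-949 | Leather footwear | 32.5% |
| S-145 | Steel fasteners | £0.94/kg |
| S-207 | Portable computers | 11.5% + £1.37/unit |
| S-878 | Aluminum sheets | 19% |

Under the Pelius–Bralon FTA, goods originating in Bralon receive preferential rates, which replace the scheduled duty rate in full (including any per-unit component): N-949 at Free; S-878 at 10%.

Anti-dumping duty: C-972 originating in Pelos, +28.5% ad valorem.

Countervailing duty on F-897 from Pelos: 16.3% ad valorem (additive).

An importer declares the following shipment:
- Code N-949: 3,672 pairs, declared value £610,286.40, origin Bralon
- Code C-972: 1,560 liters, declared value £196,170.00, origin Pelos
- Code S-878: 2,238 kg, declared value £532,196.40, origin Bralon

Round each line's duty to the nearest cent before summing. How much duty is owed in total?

Line 1 (N-949, Bralon, 3,672 pairs, £610,286.40):
Base rate for N-949 is 32.5%.
Origin Bralon qualifies under the Pelius–Bralon agreement and N-949 is covered: preferential rate Free applies instead.
Duty = £610,286.40 × 0% = £0.00.
Line 2 (C-972, Pelos, 1,560 liters, £196,170.00):
Base rate for C-972 is 22%.
Additional duty on C-972 from Pelos: +28.5%. Applied ad valorem rate: 22% + 28.5% = 50.5%.
Duty = £196,170.00 × 50.5% = £99,065.85.
Line 3 (S-878, Bralon, 2,238 kg, £532,196.40):
Base rate for S-878 is 19%.
Origin Bralon qualifies under the Pelius–Bralon agreement and S-878 is covered: preferential rate 10% applies instead.
Duty = £532,196.40 × 10% = £53,219.64.
Total = £0.00 + £99,065.85 + £53,219.64 = £152,285.49.

£152,285.49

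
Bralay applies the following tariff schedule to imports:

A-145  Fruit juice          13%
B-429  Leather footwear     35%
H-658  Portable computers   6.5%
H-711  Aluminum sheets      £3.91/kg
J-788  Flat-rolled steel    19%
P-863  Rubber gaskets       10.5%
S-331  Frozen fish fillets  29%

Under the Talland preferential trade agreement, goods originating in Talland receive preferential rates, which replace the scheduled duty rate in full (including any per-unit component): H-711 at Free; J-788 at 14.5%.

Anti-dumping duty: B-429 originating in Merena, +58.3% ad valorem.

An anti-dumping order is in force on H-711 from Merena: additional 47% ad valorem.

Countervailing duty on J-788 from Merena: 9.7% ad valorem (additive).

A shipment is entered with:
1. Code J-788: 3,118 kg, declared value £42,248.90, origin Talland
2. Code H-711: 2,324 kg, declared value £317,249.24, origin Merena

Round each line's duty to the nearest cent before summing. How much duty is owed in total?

Line 1 (J-788, Talland, 3,118 kg, £42,248.90):
Base rate for J-788 is 19%.
Origin Talland qualifies under the Bralay–Talland agreement and J-788 is covered: preferential rate 14.5% applies instead.
The additional-duty order on J-788 targets Merena, not Talland; it does not apply.
Duty = £42,248.90 × 14.5% = £6,126.09.
Line 2 (H-711, Merena, 2,324 kg, £317,249.24):
Base rate for H-711 is £3.91/kg.
H-711 has an FTA preferential rate, but origin Merena is not Talland; base rate stands.
Additional duty on H-711 from Merena: +47% ad valorem. Applied ad valorem rate = 47%.
Duty = £317,249.24 × 47% + 2,324 × £3.91 = £158,193.98.
Total = £6,126.09 + £158,193.98 = £164,320.07.

£164,320.07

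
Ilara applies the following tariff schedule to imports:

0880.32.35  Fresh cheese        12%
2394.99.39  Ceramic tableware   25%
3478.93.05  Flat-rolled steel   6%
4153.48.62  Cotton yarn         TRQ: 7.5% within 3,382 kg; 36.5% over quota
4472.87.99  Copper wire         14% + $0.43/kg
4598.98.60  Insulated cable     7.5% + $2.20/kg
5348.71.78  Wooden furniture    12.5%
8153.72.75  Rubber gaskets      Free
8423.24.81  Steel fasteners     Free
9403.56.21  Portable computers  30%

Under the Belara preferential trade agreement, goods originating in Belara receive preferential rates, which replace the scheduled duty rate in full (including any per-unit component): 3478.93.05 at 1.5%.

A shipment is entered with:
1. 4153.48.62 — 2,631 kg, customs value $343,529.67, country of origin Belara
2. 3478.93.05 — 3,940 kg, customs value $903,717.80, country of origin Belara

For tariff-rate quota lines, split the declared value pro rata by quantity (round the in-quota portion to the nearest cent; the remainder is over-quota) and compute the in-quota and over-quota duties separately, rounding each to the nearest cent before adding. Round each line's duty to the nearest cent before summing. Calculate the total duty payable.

$39,320.50

Line 1 (4153.48.62, Belara, 2,631 kg, $343,529.67):
Code 4153.48.62 is under a tariff-rate quota (threshold 3,382 kg). Quantity 2,631 kg is within the quota, so the in-quota rate 7.5% applies to the full value.
Duty = $343,529.67 × 7.5% = $25,764.73.
Line 2 (3478.93.05, Belara, 3,940 kg, $903,717.80):
Base rate for 3478.93.05 is 6%.
Origin Belara qualifies under the Ilara–Belara agreement and 3478.93.05 is covered: preferential rate 1.5% applies instead.
Duty = $903,717.80 × 1.5% = $13,555.77.
Total = $25,764.73 + $13,555.77 = $39,320.50.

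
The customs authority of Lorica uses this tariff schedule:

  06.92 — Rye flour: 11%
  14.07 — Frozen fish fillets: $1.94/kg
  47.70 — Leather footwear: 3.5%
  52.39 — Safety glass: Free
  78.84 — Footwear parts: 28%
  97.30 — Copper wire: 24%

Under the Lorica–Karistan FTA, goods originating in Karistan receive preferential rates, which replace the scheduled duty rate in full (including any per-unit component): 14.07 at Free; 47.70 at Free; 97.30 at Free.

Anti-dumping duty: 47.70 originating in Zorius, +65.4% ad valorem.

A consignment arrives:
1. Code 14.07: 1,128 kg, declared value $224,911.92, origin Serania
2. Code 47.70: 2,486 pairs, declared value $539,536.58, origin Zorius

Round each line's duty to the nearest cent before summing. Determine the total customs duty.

$373,929.02

Line 1 (14.07, Serania, 1,128 kg, $224,911.92):
Base rate for 14.07 is $1.94/kg.
14.07 has an FTA preferential rate, but origin Serania is not Karistan; base rate stands.
Duty = 1,128 × $1.94 = $2,188.32.
Line 2 (47.70, Zorius, 2,486 pairs, $539,536.58):
Base rate for 47.70 is 3.5%.
47.70 has an FTA preferential rate, but origin Zorius is not Karistan; base rate stands.
Additional duty on 47.70 from Zorius: +65.4%. Applied ad valorem rate: 3.5% + 65.4% = 68.9%.
Duty = $539,536.58 × 68.9% = $371,740.70.
Total = $2,188.32 + $371,740.70 = $373,929.02.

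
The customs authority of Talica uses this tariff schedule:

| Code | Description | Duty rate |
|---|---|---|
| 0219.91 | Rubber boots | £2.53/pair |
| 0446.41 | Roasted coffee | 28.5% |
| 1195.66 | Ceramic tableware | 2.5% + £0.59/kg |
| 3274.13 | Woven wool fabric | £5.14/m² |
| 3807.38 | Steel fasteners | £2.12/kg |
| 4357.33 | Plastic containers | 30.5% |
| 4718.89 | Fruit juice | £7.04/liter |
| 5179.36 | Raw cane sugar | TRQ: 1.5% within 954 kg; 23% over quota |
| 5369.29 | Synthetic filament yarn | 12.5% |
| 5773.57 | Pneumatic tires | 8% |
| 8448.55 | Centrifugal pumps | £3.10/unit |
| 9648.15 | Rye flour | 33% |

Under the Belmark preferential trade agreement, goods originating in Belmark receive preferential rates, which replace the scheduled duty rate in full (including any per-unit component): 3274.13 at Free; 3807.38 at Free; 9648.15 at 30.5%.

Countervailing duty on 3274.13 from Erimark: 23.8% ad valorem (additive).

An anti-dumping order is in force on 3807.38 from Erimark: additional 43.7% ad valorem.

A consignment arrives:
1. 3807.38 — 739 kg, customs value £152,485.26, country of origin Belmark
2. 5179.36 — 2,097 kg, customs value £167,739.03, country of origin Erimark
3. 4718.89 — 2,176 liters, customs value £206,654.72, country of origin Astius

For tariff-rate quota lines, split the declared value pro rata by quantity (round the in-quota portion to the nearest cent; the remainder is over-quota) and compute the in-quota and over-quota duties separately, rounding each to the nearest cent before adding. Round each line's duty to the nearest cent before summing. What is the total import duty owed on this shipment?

£37,492.27

Line 1 (3807.38, Belmark, 739 kg, £152,485.26):
Base rate for 3807.38 is £2.12/kg.
Origin Belmark qualifies under the Talica–Belmark agreement and 3807.38 is covered: preferential rate Free applies instead.
The additional-duty order on 3807.38 targets Erimark, not Belmark; it does not apply.
Duty = £152,485.26 × 0% = £0.00.
Line 2 (5179.36, Erimark, 2,097 kg, £167,739.03):
Code 5179.36 is under a tariff-rate quota (threshold 954 kg). In-quota: 954 kg at 1.5%; over-quota: 1,143 kg at 23%.
Pro-rata value split: in-quota = £167,739.03 × 954/2,097 = £76,310.46; over-quota = £167,739.03 − £76,310.46 = £91,428.57.
In-quota duty = £76,310.46 × 1.5% = £1,144.66. Over-quota duty = £91,428.57 × 23% = £21,028.57.
Line duty = £1,144.66 + £21,028.57 = £22,173.23.
Line 3 (4718.89, Astius, 2,176 liters, £206,654.72):
Base rate for 4718.89 is £7.04/liter.
Duty = 2,176 × £7.04 = £15,319.04.
Total = £0.00 + £22,173.23 + £15,319.04 = £37,492.27.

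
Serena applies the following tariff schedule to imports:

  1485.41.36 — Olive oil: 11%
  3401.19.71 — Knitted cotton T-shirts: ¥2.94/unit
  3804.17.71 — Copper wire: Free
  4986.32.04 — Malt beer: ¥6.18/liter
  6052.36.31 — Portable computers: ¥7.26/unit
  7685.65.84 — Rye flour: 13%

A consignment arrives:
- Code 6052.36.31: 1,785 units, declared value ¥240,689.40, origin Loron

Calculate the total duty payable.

¥12,959.10

Line 1 (6052.36.31, Loron, 1,785 units, ¥240,689.40):
Base rate for 6052.36.31 is ¥7.26/unit.
Duty = 1,785 × ¥7.26 = ¥12,959.10.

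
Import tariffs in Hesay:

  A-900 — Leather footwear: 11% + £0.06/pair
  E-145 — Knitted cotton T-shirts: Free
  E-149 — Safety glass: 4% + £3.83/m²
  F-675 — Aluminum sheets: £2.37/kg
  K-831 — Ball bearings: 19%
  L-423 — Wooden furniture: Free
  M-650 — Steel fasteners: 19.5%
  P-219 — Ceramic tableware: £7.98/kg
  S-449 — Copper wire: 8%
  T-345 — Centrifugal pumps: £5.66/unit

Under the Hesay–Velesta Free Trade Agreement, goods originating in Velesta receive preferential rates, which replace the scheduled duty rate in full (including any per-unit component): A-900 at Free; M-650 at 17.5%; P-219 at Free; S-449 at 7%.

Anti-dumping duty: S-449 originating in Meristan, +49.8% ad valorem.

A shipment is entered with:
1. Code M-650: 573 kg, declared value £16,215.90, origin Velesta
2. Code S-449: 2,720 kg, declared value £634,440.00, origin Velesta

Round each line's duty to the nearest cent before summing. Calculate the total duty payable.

£47,248.58

Line 1 (M-650, Velesta, 573 kg, £16,215.90):
Base rate for M-650 is 19.5%.
Origin Velesta qualifies under the Hesay–Velesta agreement and M-650 is covered: preferential rate 17.5% applies instead.
Duty = £16,215.90 × 17.5% = £2,837.78.
Line 2 (S-449, Velesta, 2,720 kg, £634,440.00):
Base rate for S-449 is 8%.
Origin Velesta qualifies under the Hesay–Velesta agreement and S-449 is covered: preferential rate 7% applies instead.
The additional-duty order on S-449 targets Meristan, not Velesta; it does not apply.
Duty = £634,440.00 × 7% = £44,410.80.
Total = £2,837.78 + £44,410.80 = £47,248.58.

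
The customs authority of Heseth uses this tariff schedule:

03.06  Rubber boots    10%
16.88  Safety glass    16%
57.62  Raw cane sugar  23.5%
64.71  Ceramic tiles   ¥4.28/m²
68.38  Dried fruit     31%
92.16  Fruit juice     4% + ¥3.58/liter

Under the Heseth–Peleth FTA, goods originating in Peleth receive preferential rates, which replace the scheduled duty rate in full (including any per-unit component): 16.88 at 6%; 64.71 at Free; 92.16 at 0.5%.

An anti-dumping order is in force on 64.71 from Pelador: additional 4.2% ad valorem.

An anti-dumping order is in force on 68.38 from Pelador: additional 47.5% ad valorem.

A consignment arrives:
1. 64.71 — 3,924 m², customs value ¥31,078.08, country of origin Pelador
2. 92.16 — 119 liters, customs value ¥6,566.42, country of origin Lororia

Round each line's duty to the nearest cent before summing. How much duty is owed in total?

Line 1 (64.71, Pelador, 3,924 m², ¥31,078.08):
Base rate for 64.71 is ¥4.28/m².
64.71 has an FTA preferential rate, but origin Pelador is not Peleth; base rate stands.
Additional duty on 64.71 from Pelador: +4.2% ad valorem. Applied ad valorem rate = 4.2%.
Duty = ¥31,078.08 × 4.2% + 3,924 × ¥4.28 = ¥18,100.00.
Line 2 (92.16, Lororia, 119 liters, ¥6,566.42):
Base rate for 92.16 is 4% + ¥3.58/liter.
92.16 has an FTA preferential rate, but origin Lororia is not Peleth; base rate stands.
Duty = ¥6,566.42 × 4% + 119 × ¥3.58 = ¥688.68.
Total = ¥18,100.00 + ¥688.68 = ¥18,788.68.

¥18,788.68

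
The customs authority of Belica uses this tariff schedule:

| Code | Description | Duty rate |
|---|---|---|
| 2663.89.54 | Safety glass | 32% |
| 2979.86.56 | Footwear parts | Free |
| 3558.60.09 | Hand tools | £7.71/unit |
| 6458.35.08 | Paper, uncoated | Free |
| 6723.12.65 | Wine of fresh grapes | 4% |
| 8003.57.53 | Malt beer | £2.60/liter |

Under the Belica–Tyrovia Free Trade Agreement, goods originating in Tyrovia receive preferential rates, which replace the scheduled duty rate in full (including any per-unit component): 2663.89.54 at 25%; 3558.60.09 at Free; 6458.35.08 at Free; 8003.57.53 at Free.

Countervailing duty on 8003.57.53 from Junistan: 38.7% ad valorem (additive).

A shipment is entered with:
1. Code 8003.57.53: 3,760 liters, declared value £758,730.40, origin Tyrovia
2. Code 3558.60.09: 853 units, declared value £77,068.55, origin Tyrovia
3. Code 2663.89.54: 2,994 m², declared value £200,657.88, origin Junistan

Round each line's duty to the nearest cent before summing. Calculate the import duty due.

£64,210.52

Line 1 (8003.57.53, Tyrovia, 3,760 liters, £758,730.40):
Base rate for 8003.57.53 is £2.60/liter.
Origin Tyrovia qualifies under the Belica–Tyrovia agreement and 8003.57.53 is covered: preferential rate Free applies instead.
The additional-duty order on 8003.57.53 targets Junistan, not Tyrovia; it does not apply.
Duty = £758,730.40 × 0% = £0.00.
Line 2 (3558.60.09, Tyrovia, 853 units, £77,068.55):
Base rate for 3558.60.09 is £7.71/unit.
Origin Tyrovia qualifies under the Belica–Tyrovia agreement and 3558.60.09 is covered: preferential rate Free applies instead.
Duty = £77,068.55 × 0% = £0.00.
Line 3 (2663.89.54, Junistan, 2,994 m², £200,657.88):
Base rate for 2663.89.54 is 32%.
2663.89.54 has an FTA preferential rate, but origin Junistan is not Tyrovia; base rate stands.
Duty = £200,657.88 × 32% = £64,210.52.
Total = £0.00 + £0.00 + £64,210.52 = £64,210.52.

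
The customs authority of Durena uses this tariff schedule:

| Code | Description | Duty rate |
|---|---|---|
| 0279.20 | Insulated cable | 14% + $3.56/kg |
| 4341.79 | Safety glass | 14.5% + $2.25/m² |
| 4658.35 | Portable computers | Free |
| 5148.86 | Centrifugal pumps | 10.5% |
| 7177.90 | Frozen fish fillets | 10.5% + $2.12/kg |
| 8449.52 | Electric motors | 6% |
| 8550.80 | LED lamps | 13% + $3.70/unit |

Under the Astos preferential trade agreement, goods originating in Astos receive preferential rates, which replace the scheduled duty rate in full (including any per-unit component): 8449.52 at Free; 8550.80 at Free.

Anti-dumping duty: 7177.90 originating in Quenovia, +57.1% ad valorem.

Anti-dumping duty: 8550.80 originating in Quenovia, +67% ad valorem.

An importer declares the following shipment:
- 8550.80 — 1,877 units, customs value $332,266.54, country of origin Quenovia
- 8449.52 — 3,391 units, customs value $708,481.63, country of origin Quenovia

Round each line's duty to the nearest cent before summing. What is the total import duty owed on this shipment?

Line 1 (8550.80, Quenovia, 1,877 units, $332,266.54):
Base rate for 8550.80 is 13% + $3.70/unit.
8550.80 has an FTA preferential rate, but origin Quenovia is not Astos; base rate stands.
Additional duty on 8550.80 from Quenovia: +67%. Applied ad valorem rate: 13% + 67% = 80%.
Duty = $332,266.54 × 80% + 1,877 × $3.70 = $272,758.13.
Line 2 (8449.52, Quenovia, 3,391 units, $708,481.63):
Base rate for 8449.52 is 6%.
8449.52 has an FTA preferential rate, but origin Quenovia is not Astos; base rate stands.
Duty = $708,481.63 × 6% = $42,508.90.
Total = $272,758.13 + $42,508.90 = $315,267.03.

$315,267.03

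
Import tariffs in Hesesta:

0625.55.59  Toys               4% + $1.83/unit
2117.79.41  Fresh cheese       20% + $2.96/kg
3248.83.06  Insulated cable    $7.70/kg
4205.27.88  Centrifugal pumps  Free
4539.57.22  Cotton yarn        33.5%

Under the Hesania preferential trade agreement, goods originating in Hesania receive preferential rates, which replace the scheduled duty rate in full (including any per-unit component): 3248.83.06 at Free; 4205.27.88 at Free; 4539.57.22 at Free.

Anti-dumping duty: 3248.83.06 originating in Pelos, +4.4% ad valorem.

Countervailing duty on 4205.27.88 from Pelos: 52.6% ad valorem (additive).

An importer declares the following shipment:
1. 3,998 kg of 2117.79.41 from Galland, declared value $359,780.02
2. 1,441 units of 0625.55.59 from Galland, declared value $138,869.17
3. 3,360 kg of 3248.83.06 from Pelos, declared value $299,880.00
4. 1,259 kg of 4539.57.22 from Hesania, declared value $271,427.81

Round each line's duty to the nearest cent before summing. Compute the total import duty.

$131,048.60

Line 1 (2117.79.41, Galland, 3,998 kg, $359,780.02):
Base rate for 2117.79.41 is 20% + $2.96/kg.
Duty = $359,780.02 × 20% + 3,998 × $2.96 = $83,790.08.
Line 2 (0625.55.59, Galland, 1,441 units, $138,869.17):
Base rate for 0625.55.59 is 4% + $1.83/unit.
Duty = $138,869.17 × 4% + 1,441 × $1.83 = $8,191.80.
Line 3 (3248.83.06, Pelos, 3,360 kg, $299,880.00):
Base rate for 3248.83.06 is $7.70/kg.
3248.83.06 has an FTA preferential rate, but origin Pelos is not Hesania; base rate stands.
Additional duty on 3248.83.06 from Pelos: +4.4% ad valorem. Applied ad valorem rate = 4.4%.
Duty = $299,880.00 × 4.4% + 3,360 × $7.70 = $39,066.72.
Line 4 (4539.57.22, Hesania, 1,259 kg, $271,427.81):
Base rate for 4539.57.22 is 33.5%.
Origin Hesania qualifies under the Hesesta–Hesania agreement and 4539.57.22 is covered: preferential rate Free applies instead.
Duty = $271,427.81 × 0% = $0.00.
Total = $83,790.08 + $8,191.80 + $39,066.72 + $0.00 = $131,048.60.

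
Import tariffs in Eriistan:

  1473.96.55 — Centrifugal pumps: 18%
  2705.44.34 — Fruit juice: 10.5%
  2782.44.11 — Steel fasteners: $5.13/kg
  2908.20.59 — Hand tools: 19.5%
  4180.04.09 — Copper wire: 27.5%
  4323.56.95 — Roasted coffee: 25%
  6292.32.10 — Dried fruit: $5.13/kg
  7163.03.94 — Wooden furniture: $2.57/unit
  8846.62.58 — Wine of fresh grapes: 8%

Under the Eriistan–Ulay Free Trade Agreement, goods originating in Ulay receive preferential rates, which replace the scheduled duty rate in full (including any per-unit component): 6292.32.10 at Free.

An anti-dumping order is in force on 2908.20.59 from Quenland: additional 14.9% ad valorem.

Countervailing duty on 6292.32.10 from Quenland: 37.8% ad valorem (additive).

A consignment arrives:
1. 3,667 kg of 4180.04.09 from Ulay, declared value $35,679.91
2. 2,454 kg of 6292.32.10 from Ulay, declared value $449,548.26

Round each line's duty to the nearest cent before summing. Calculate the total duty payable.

$9,811.98

Line 1 (4180.04.09, Ulay, 3,667 kg, $35,679.91):
Base rate for 4180.04.09 is 27.5%.
Origin Ulay is the FTA partner but 4180.04.09 is not on the preference list; base rate stands.
Duty = $35,679.91 × 27.5% = $9,811.98.
Line 2 (6292.32.10, Ulay, 2,454 kg, $449,548.26):
Base rate for 6292.32.10 is $5.13/kg.
Origin Ulay qualifies under the Eriistan–Ulay agreement and 6292.32.10 is covered: preferential rate Free applies instead.
The additional-duty order on 6292.32.10 targets Quenland, not Ulay; it does not apply.
Duty = $449,548.26 × 0% = $0.00.
Total = $9,811.98 + $0.00 = $9,811.98.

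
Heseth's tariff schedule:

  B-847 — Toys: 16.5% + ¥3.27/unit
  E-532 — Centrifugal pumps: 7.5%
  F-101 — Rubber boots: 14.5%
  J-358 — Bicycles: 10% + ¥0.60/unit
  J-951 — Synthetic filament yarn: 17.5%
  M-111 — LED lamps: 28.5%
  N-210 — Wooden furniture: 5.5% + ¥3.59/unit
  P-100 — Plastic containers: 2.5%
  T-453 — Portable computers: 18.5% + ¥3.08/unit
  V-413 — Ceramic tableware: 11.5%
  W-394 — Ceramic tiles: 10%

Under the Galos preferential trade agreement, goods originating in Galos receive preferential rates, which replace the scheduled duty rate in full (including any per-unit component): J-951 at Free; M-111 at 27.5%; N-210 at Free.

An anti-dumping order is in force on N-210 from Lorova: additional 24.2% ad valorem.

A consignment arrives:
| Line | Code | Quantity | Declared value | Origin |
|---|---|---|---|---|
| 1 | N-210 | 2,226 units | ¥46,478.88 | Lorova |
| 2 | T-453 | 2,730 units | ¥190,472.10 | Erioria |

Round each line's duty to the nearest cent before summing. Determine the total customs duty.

Line 1 (N-210, Lorova, 2,226 units, ¥46,478.88):
Base rate for N-210 is 5.5% + ¥3.59/unit.
N-210 has an FTA preferential rate, but origin Lorova is not Galos; base rate stands.
Additional duty on N-210 from Lorova: +24.2%. Applied ad valorem rate: 5.5% + 24.2% = 29.7%.
Duty = ¥46,478.88 × 29.7% + 2,226 × ¥3.59 = ¥21,795.57.
Line 2 (T-453, Erioria, 2,730 units, ¥190,472.10):
Base rate for T-453 is 18.5% + ¥3.08/unit.
Duty = ¥190,472.10 × 18.5% + 2,730 × ¥3.08 = ¥43,645.74.
Total = ¥21,795.57 + ¥43,645.74 = ¥65,441.31.

¥65,441.31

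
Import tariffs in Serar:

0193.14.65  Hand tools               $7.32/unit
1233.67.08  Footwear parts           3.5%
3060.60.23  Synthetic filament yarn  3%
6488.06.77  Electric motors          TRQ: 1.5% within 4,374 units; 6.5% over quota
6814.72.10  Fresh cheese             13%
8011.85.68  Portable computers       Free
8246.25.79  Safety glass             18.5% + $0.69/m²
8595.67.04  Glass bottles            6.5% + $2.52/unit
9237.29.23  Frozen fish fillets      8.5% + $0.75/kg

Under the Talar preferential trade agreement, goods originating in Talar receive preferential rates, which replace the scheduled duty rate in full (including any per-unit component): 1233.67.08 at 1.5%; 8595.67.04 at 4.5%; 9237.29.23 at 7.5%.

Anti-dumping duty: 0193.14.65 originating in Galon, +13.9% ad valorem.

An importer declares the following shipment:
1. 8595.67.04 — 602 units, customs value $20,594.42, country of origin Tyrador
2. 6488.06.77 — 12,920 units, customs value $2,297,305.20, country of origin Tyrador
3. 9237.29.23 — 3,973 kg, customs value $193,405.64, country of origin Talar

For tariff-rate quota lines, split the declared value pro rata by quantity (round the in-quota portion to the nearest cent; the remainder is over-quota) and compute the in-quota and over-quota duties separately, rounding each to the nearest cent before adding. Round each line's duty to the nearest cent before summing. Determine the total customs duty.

Line 1 (8595.67.04, Tyrador, 602 units, $20,594.42):
Base rate for 8595.67.04 is 6.5% + $2.52/unit.
8595.67.04 has an FTA preferential rate, but origin Tyrador is not Talar; base rate stands.
Duty = $20,594.42 × 6.5% + 602 × $2.52 = $2,855.68.
Line 2 (6488.06.77, Tyrador, 12,920 units, $2,297,305.20):
Code 6488.06.77 is under a tariff-rate quota (threshold 4,374 units). In-quota: 4,374 units at 1.5%; over-quota: 8,546 units at 6.5%.
Pro-rata value split: in-quota = $2,297,305.20 × 4,374/12,920 = $777,740.94; over-quota = $2,297,305.20 − $777,740.94 = $1,519,564.26.
In-quota duty = $777,740.94 × 1.5% = $11,666.11. Over-quota duty = $1,519,564.26 × 6.5% = $98,771.68.
Line duty = $11,666.11 + $98,771.68 = $110,437.79.
Line 3 (9237.29.23, Talar, 3,973 kg, $193,405.64):
Base rate for 9237.29.23 is 8.5% + $0.75/kg.
Origin Talar qualifies under the Serar–Talar agreement and 9237.29.23 is covered: preferential rate 7.5% applies instead.
Duty = $193,405.64 × 7.5% = $14,505.42.
Total = $2,855.68 + $110,437.79 + $14,505.42 = $127,798.89.

$127,798.89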